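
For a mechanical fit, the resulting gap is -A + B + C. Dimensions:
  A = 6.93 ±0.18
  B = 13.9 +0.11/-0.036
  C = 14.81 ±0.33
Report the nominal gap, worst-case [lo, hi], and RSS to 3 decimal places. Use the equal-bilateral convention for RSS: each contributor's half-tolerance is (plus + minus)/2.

Stack each dimension's contribution:
  -A: nom -6.930 → Σnom=-6.930; wc +0.180/-0.180 → slack +0.180/-0.180; half-tol=0.180, Σhalf²=0.032400
  +B: nom +13.900 → Σnom=6.970; wc +0.110/-0.036 → slack +0.290/-0.216; half-tol=0.073, Σhalf²=0.037729
  +C: nom +14.810 → Σnom=21.780; wc +0.330/-0.330 → slack +0.620/-0.546; half-tol=0.330, Σhalf²=0.146629
Nominal = 21.780. Worst-case = [21.780 - 0.546, 21.780 + 0.620] = [21.234, 22.400]. RSS = √0.146629 = 0.383.

nominal=21.780 wc=[21.234,22.400] rss=0.383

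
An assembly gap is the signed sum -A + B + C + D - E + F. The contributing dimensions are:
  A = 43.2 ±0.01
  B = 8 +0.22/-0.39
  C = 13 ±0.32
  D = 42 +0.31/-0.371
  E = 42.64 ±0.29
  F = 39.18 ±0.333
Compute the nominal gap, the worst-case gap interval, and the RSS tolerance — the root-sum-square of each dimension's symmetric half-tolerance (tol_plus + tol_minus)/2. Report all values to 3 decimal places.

nominal=16.340 wc=[14.626,17.823] rss=0.712

Stack each dimension's contribution:
  -A: nom -43.200 → Σnom=-43.200; wc +0.010/-0.010 → slack +0.010/-0.010; half-tol=0.010, Σhalf²=0.000100
  +B: nom +8.000 → Σnom=-35.200; wc +0.220/-0.390 → slack +0.230/-0.400; half-tol=0.305, Σhalf²=0.093125
  +C: nom +13.000 → Σnom=-22.200; wc +0.320/-0.320 → slack +0.550/-0.720; half-tol=0.320, Σhalf²=0.195525
  +D: nom +42.000 → Σnom=19.800; wc +0.310/-0.371 → slack +0.860/-1.091; half-tol=0.341, Σhalf²=0.311465
  -E: nom -42.640 → Σnom=-22.840; wc +0.290/-0.290 → slack +1.150/-1.381; half-tol=0.290, Σhalf²=0.395565
  +F: nom +39.180 → Σnom=16.340; wc +0.333/-0.333 → slack +1.483/-1.714; half-tol=0.333, Σhalf²=0.506454
Nominal = 16.340. Worst-case = [16.340 - 1.714, 16.340 + 1.483] = [14.626, 17.823]. RSS = √0.506454 = 0.712.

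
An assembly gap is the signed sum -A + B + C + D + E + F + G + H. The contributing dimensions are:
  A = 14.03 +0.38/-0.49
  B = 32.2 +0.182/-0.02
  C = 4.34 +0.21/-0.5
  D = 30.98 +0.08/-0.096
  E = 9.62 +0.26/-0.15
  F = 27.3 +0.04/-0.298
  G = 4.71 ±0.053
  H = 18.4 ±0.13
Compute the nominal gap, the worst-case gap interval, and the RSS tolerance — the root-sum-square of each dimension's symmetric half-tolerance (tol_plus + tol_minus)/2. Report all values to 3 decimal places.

nominal=113.520 wc=[111.893,114.965] rss=0.651

Stack each dimension's contribution:
  -A: nom -14.030 → Σnom=-14.030; wc +0.490/-0.380 → slack +0.490/-0.380; half-tol=0.435, Σhalf²=0.189225
  +B: nom +32.200 → Σnom=18.170; wc +0.182/-0.020 → slack +0.672/-0.400; half-tol=0.101, Σhalf²=0.199426
  +C: nom +4.340 → Σnom=22.510; wc +0.210/-0.500 → slack +0.882/-0.900; half-tol=0.355, Σhalf²=0.325451
  +D: nom +30.980 → Σnom=53.490; wc +0.080/-0.096 → slack +0.962/-0.996; half-tol=0.088, Σhalf²=0.333195
  +E: nom +9.620 → Σnom=63.110; wc +0.260/-0.150 → slack +1.222/-1.146; half-tol=0.205, Σhalf²=0.375220
  +F: nom +27.300 → Σnom=90.410; wc +0.040/-0.298 → slack +1.262/-1.444; half-tol=0.169, Σhalf²=0.403781
  +G: nom +4.710 → Σnom=95.120; wc +0.053/-0.053 → slack +1.315/-1.497; half-tol=0.053, Σhalf²=0.406590
  +H: nom +18.400 → Σnom=113.520; wc +0.130/-0.130 → slack +1.445/-1.627; half-tol=0.130, Σhalf²=0.423490
Nominal = 113.520. Worst-case = [113.520 - 1.627, 113.520 + 1.445] = [111.893, 114.965]. RSS = √0.423490 = 0.651.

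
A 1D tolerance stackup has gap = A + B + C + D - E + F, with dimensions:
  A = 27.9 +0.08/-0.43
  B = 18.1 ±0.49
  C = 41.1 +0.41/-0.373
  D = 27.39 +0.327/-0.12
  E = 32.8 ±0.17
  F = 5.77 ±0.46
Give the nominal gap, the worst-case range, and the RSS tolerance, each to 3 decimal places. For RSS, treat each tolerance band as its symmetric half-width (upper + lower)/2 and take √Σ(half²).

Stack each dimension's contribution:
  +A: nom +27.900 → Σnom=27.900; wc +0.080/-0.430 → slack +0.080/-0.430; half-tol=0.255, Σhalf²=0.065025
  +B: nom +18.100 → Σnom=46.000; wc +0.490/-0.490 → slack +0.570/-0.920; half-tol=0.490, Σhalf²=0.305125
  +C: nom +41.100 → Σnom=87.100; wc +0.410/-0.373 → slack +0.980/-1.293; half-tol=0.391, Σhalf²=0.458397
  +D: nom +27.390 → Σnom=114.490; wc +0.327/-0.120 → slack +1.307/-1.413; half-tol=0.224, Σhalf²=0.508350
  -E: nom -32.800 → Σnom=81.690; wc +0.170/-0.170 → slack +1.477/-1.583; half-tol=0.170, Σhalf²=0.537250
  +F: nom +5.770 → Σnom=87.460; wc +0.460/-0.460 → slack +1.937/-2.043; half-tol=0.460, Σhalf²=0.748850
Nominal = 87.460. Worst-case = [87.460 - 2.043, 87.460 + 1.937] = [85.417, 89.397]. RSS = √0.748850 = 0.865.

nominal=87.460 wc=[85.417,89.397] rss=0.865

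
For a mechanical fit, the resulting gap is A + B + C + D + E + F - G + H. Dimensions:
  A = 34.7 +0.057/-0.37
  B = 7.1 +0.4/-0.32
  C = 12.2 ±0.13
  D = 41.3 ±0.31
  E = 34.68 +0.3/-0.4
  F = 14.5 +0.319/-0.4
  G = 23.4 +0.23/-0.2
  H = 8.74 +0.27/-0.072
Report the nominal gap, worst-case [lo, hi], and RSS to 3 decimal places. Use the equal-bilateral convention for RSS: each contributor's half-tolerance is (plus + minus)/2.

Stack each dimension's contribution:
  +A: nom +34.700 → Σnom=34.700; wc +0.057/-0.370 → slack +0.057/-0.370; half-tol=0.213, Σhalf²=0.045582
  +B: nom +7.100 → Σnom=41.800; wc +0.400/-0.320 → slack +0.457/-0.690; half-tol=0.360, Σhalf²=0.175182
  +C: nom +12.200 → Σnom=54.000; wc +0.130/-0.130 → slack +0.587/-0.820; half-tol=0.130, Σhalf²=0.192082
  +D: nom +41.300 → Σnom=95.300; wc +0.310/-0.310 → slack +0.897/-1.130; half-tol=0.310, Σhalf²=0.288182
  +E: nom +34.680 → Σnom=129.980; wc +0.300/-0.400 → slack +1.197/-1.530; half-tol=0.350, Σhalf²=0.410682
  +F: nom +14.500 → Σnom=144.480; wc +0.319/-0.400 → slack +1.516/-1.930; half-tol=0.360, Σhalf²=0.539922
  -G: nom -23.400 → Σnom=121.080; wc +0.200/-0.230 → slack +1.716/-2.160; half-tol=0.215, Σhalf²=0.586147
  +H: nom +8.740 → Σnom=129.820; wc +0.270/-0.072 → slack +1.986/-2.232; half-tol=0.171, Σhalf²=0.615388
Nominal = 129.820. Worst-case = [129.820 - 2.232, 129.820 + 1.986] = [127.588, 131.806]. RSS = √0.615388 = 0.784.

nominal=129.820 wc=[127.588,131.806] rss=0.784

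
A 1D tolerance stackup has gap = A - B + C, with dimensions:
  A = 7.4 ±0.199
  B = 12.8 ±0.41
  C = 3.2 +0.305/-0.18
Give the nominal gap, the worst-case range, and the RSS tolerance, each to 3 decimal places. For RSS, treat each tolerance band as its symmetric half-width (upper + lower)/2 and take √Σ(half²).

Stack each dimension's contribution:
  +A: nom +7.400 → Σnom=7.400; wc +0.199/-0.199 → slack +0.199/-0.199; half-tol=0.199, Σhalf²=0.039601
  -B: nom -12.800 → Σnom=-5.400; wc +0.410/-0.410 → slack +0.609/-0.609; half-tol=0.410, Σhalf²=0.207701
  +C: nom +3.200 → Σnom=-2.200; wc +0.305/-0.180 → slack +0.914/-0.789; half-tol=0.242, Σhalf²=0.266507
Nominal = -2.200. Worst-case = [-2.200 - 0.789, -2.200 + 0.914] = [-2.989, -1.286]. RSS = √0.266507 = 0.516.

nominal=-2.200 wc=[-2.989,-1.286] rss=0.516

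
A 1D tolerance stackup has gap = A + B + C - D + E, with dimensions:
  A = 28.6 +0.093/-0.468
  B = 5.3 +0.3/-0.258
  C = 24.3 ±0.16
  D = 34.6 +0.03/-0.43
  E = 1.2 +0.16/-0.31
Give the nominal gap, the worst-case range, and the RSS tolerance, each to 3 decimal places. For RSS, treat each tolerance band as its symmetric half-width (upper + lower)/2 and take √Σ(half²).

nominal=24.800 wc=[23.574,25.943] rss=0.539

Stack each dimension's contribution:
  +A: nom +28.600 → Σnom=28.600; wc +0.093/-0.468 → slack +0.093/-0.468; half-tol=0.281, Σhalf²=0.078680
  +B: nom +5.300 → Σnom=33.900; wc +0.300/-0.258 → slack +0.393/-0.726; half-tol=0.279, Σhalf²=0.156521
  +C: nom +24.300 → Σnom=58.200; wc +0.160/-0.160 → slack +0.553/-0.886; half-tol=0.160, Σhalf²=0.182121
  -D: nom -34.600 → Σnom=23.600; wc +0.430/-0.030 → slack +0.983/-0.916; half-tol=0.230, Σhalf²=0.235021
  +E: nom +1.200 → Σnom=24.800; wc +0.160/-0.310 → slack +1.143/-1.226; half-tol=0.235, Σhalf²=0.290246
Nominal = 24.800. Worst-case = [24.800 - 1.226, 24.800 + 1.143] = [23.574, 25.943]. RSS = √0.290246 = 0.539.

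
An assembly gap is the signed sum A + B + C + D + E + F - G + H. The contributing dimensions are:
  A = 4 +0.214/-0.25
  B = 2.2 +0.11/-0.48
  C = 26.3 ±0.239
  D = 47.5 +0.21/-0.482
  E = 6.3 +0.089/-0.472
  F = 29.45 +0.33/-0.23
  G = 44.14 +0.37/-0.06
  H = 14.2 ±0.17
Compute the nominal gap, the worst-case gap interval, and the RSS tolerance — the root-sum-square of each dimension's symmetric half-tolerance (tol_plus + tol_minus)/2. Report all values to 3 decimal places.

nominal=85.810 wc=[83.117,87.232] rss=0.742

Stack each dimension's contribution:
  +A: nom +4.000 → Σnom=4.000; wc +0.214/-0.250 → slack +0.214/-0.250; half-tol=0.232, Σhalf²=0.053824
  +B: nom +2.200 → Σnom=6.200; wc +0.110/-0.480 → slack +0.324/-0.730; half-tol=0.295, Σhalf²=0.140849
  +C: nom +26.300 → Σnom=32.500; wc +0.239/-0.239 → slack +0.563/-0.969; half-tol=0.239, Σhalf²=0.197970
  +D: nom +47.500 → Σnom=80.000; wc +0.210/-0.482 → slack +0.773/-1.451; half-tol=0.346, Σhalf²=0.317686
  +E: nom +6.300 → Σnom=86.300; wc +0.089/-0.472 → slack +0.862/-1.923; half-tol=0.280, Σhalf²=0.396366
  +F: nom +29.450 → Σnom=115.750; wc +0.330/-0.230 → slack +1.192/-2.153; half-tol=0.280, Σhalf²=0.474766
  -G: nom -44.140 → Σnom=71.610; wc +0.060/-0.370 → slack +1.252/-2.523; half-tol=0.215, Σhalf²=0.520991
  +H: nom +14.200 → Σnom=85.810; wc +0.170/-0.170 → slack +1.422/-2.693; half-tol=0.170, Σhalf²=0.549891
Nominal = 85.810. Worst-case = [85.810 - 2.693, 85.810 + 1.422] = [83.117, 87.232]. RSS = √0.549891 = 0.742.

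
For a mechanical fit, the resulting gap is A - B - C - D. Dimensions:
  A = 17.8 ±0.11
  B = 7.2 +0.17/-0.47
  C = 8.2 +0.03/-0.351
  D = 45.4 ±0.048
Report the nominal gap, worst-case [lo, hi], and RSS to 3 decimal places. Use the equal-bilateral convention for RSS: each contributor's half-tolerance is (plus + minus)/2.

nominal=-43.000 wc=[-43.358,-42.021] rss=0.391

Stack each dimension's contribution:
  +A: nom +17.800 → Σnom=17.800; wc +0.110/-0.110 → slack +0.110/-0.110; half-tol=0.110, Σhalf²=0.012100
  -B: nom -7.200 → Σnom=10.600; wc +0.470/-0.170 → slack +0.580/-0.280; half-tol=0.320, Σhalf²=0.114500
  -C: nom -8.200 → Σnom=2.400; wc +0.351/-0.030 → slack +0.931/-0.310; half-tol=0.191, Σhalf²=0.150790
  -D: nom -45.400 → Σnom=-43.000; wc +0.048/-0.048 → slack +0.979/-0.358; half-tol=0.048, Σhalf²=0.153094
Nominal = -43.000. Worst-case = [-43.000 - 0.358, -43.000 + 0.979] = [-43.358, -42.021]. RSS = √0.153094 = 0.391.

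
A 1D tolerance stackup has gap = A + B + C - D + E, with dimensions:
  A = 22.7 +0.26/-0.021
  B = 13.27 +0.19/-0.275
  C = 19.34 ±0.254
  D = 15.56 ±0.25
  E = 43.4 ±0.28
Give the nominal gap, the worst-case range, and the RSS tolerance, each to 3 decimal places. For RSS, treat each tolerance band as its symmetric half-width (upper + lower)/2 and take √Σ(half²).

nominal=83.150 wc=[82.070,84.384] rss=0.528

Stack each dimension's contribution:
  +A: nom +22.700 → Σnom=22.700; wc +0.260/-0.021 → slack +0.260/-0.021; half-tol=0.141, Σhalf²=0.019740
  +B: nom +13.270 → Σnom=35.970; wc +0.190/-0.275 → slack +0.450/-0.296; half-tol=0.233, Σhalf²=0.073797
  +C: nom +19.340 → Σnom=55.310; wc +0.254/-0.254 → slack +0.704/-0.550; half-tol=0.254, Σhalf²=0.138313
  -D: nom -15.560 → Σnom=39.750; wc +0.250/-0.250 → slack +0.954/-0.800; half-tol=0.250, Σhalf²=0.200813
  +E: nom +43.400 → Σnom=83.150; wc +0.280/-0.280 → slack +1.234/-1.080; half-tol=0.280, Σhalf²=0.279213
Nominal = 83.150. Worst-case = [83.150 - 1.080, 83.150 + 1.234] = [82.070, 84.384]. RSS = √0.279213 = 0.528.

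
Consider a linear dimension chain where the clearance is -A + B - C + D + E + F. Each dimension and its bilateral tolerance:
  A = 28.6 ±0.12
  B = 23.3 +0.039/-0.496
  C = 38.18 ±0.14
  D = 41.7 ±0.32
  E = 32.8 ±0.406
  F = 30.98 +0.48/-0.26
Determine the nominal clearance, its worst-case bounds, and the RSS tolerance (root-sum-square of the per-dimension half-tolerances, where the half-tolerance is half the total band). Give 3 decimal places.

Stack each dimension's contribution:
  -A: nom -28.600 → Σnom=-28.600; wc +0.120/-0.120 → slack +0.120/-0.120; half-tol=0.120, Σhalf²=0.014400
  +B: nom +23.300 → Σnom=-5.300; wc +0.039/-0.496 → slack +0.159/-0.616; half-tol=0.268, Σhalf²=0.085956
  -C: nom -38.180 → Σnom=-43.480; wc +0.140/-0.140 → slack +0.299/-0.756; half-tol=0.140, Σhalf²=0.105556
  +D: nom +41.700 → Σnom=-1.780; wc +0.320/-0.320 → slack +0.619/-1.076; half-tol=0.320, Σhalf²=0.207956
  +E: nom +32.800 → Σnom=31.020; wc +0.406/-0.406 → slack +1.025/-1.482; half-tol=0.406, Σhalf²=0.372792
  +F: nom +30.980 → Σnom=62.000; wc +0.480/-0.260 → slack +1.505/-1.742; half-tol=0.370, Σhalf²=0.509692
Nominal = 62.000. Worst-case = [62.000 - 1.742, 62.000 + 1.505] = [60.258, 63.505]. RSS = √0.509692 = 0.714.

nominal=62.000 wc=[60.258,63.505] rss=0.714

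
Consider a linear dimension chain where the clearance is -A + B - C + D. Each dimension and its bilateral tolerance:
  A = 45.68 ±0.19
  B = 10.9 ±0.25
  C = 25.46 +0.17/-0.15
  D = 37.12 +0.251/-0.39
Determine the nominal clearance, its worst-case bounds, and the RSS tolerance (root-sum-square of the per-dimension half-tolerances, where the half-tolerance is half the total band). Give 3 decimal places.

nominal=-23.120 wc=[-24.120,-22.279] rss=0.476

Stack each dimension's contribution:
  -A: nom -45.680 → Σnom=-45.680; wc +0.190/-0.190 → slack +0.190/-0.190; half-tol=0.190, Σhalf²=0.036100
  +B: nom +10.900 → Σnom=-34.780; wc +0.250/-0.250 → slack +0.440/-0.440; half-tol=0.250, Σhalf²=0.098600
  -C: nom -25.460 → Σnom=-60.240; wc +0.150/-0.170 → slack +0.590/-0.610; half-tol=0.160, Σhalf²=0.124200
  +D: nom +37.120 → Σnom=-23.120; wc +0.251/-0.390 → slack +0.841/-1.000; half-tol=0.321, Σhalf²=0.226920
Nominal = -23.120. Worst-case = [-23.120 - 1.000, -23.120 + 0.841] = [-24.120, -22.279]. RSS = √0.226920 = 0.476.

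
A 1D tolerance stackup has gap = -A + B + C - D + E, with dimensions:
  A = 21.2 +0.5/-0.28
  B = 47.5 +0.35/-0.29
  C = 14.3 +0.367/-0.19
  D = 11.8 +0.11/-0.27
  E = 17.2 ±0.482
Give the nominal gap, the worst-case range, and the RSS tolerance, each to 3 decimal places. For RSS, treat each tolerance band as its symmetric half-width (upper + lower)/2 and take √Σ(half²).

nominal=46.000 wc=[44.428,47.749] rss=0.775

Stack each dimension's contribution:
  -A: nom -21.200 → Σnom=-21.200; wc +0.280/-0.500 → slack +0.280/-0.500; half-tol=0.390, Σhalf²=0.152100
  +B: nom +47.500 → Σnom=26.300; wc +0.350/-0.290 → slack +0.630/-0.790; half-tol=0.320, Σhalf²=0.254500
  +C: nom +14.300 → Σnom=40.600; wc +0.367/-0.190 → slack +0.997/-0.980; half-tol=0.278, Σhalf²=0.332062
  -D: nom -11.800 → Σnom=28.800; wc +0.270/-0.110 → slack +1.267/-1.090; half-tol=0.190, Σhalf²=0.368162
  +E: nom +17.200 → Σnom=46.000; wc +0.482/-0.482 → slack +1.749/-1.572; half-tol=0.482, Σhalf²=0.600486
Nominal = 46.000. Worst-case = [46.000 - 1.572, 46.000 + 1.749] = [44.428, 47.749]. RSS = √0.600486 = 0.775.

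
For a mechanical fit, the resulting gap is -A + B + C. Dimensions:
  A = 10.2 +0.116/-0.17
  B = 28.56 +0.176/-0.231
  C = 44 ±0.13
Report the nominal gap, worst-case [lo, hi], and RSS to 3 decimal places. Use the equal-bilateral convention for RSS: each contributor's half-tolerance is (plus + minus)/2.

nominal=62.360 wc=[61.883,62.836] rss=0.281

Stack each dimension's contribution:
  -A: nom -10.200 → Σnom=-10.200; wc +0.170/-0.116 → slack +0.170/-0.116; half-tol=0.143, Σhalf²=0.020449
  +B: nom +28.560 → Σnom=18.360; wc +0.176/-0.231 → slack +0.346/-0.347; half-tol=0.204, Σhalf²=0.061861
  +C: nom +44.000 → Σnom=62.360; wc +0.130/-0.130 → slack +0.476/-0.477; half-tol=0.130, Σhalf²=0.078761
Nominal = 62.360. Worst-case = [62.360 - 0.477, 62.360 + 0.476] = [61.883, 62.836]. RSS = √0.078761 = 0.281.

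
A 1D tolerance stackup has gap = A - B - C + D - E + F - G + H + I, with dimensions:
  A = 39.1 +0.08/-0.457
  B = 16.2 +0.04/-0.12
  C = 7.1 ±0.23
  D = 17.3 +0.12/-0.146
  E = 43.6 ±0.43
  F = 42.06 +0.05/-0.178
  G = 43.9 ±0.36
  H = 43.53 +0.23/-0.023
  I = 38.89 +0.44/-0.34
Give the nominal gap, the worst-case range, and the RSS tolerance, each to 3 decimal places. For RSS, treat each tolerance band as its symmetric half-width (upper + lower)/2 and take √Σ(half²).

nominal=70.080 wc=[67.876,72.140] rss=0.803

Stack each dimension's contribution:
  +A: nom +39.100 → Σnom=39.100; wc +0.080/-0.457 → slack +0.080/-0.457; half-tol=0.269, Σhalf²=0.072092
  -B: nom -16.200 → Σnom=22.900; wc +0.120/-0.040 → slack +0.200/-0.497; half-tol=0.080, Σhalf²=0.078492
  -C: nom -7.100 → Σnom=15.800; wc +0.230/-0.230 → slack +0.430/-0.727; half-tol=0.230, Σhalf²=0.131392
  +D: nom +17.300 → Σnom=33.100; wc +0.120/-0.146 → slack +0.550/-0.873; half-tol=0.133, Σhalf²=0.149081
  -E: nom -43.600 → Σnom=-10.500; wc +0.430/-0.430 → slack +0.980/-1.303; half-tol=0.430, Σhalf²=0.333981
  +F: nom +42.060 → Σnom=31.560; wc +0.050/-0.178 → slack +1.030/-1.481; half-tol=0.114, Σhalf²=0.346977
  -G: nom -43.900 → Σnom=-12.340; wc +0.360/-0.360 → slack +1.390/-1.841; half-tol=0.360, Σhalf²=0.476577
  +H: nom +43.530 → Σnom=31.190; wc +0.230/-0.023 → slack +1.620/-1.864; half-tol=0.127, Σhalf²=0.492580
  +I: nom +38.890 → Σnom=70.080; wc +0.440/-0.340 → slack +2.060/-2.204; half-tol=0.390, Σhalf²=0.644680
Nominal = 70.080. Worst-case = [70.080 - 2.204, 70.080 + 2.060] = [67.876, 72.140]. RSS = √0.644680 = 0.803.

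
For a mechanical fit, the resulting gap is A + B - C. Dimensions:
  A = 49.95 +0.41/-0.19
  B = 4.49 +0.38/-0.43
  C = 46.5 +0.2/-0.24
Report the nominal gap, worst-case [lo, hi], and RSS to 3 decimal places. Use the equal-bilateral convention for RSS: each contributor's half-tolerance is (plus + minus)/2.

Stack each dimension's contribution:
  +A: nom +49.950 → Σnom=49.950; wc +0.410/-0.190 → slack +0.410/-0.190; half-tol=0.300, Σhalf²=0.090000
  +B: nom +4.490 → Σnom=54.440; wc +0.380/-0.430 → slack +0.790/-0.620; half-tol=0.405, Σhalf²=0.254025
  -C: nom -46.500 → Σnom=7.940; wc +0.240/-0.200 → slack +1.030/-0.820; half-tol=0.220, Σhalf²=0.302425
Nominal = 7.940. Worst-case = [7.940 - 0.820, 7.940 + 1.030] = [7.120, 8.970]. RSS = √0.302425 = 0.550.

nominal=7.940 wc=[7.120,8.970] rss=0.550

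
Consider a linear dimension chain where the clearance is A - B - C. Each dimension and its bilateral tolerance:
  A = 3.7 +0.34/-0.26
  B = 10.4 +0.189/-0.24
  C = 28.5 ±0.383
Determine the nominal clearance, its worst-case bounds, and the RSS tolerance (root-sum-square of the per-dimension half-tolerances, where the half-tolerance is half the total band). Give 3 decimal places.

Stack each dimension's contribution:
  +A: nom +3.700 → Σnom=3.700; wc +0.340/-0.260 → slack +0.340/-0.260; half-tol=0.300, Σhalf²=0.090000
  -B: nom -10.400 → Σnom=-6.700; wc +0.240/-0.189 → slack +0.580/-0.449; half-tol=0.214, Σhalf²=0.136010
  -C: nom -28.500 → Σnom=-35.200; wc +0.383/-0.383 → slack +0.963/-0.832; half-tol=0.383, Σhalf²=0.282699
Nominal = -35.200. Worst-case = [-35.200 - 0.832, -35.200 + 0.963] = [-36.032, -34.237]. RSS = √0.282699 = 0.532.

nominal=-35.200 wc=[-36.032,-34.237] rss=0.532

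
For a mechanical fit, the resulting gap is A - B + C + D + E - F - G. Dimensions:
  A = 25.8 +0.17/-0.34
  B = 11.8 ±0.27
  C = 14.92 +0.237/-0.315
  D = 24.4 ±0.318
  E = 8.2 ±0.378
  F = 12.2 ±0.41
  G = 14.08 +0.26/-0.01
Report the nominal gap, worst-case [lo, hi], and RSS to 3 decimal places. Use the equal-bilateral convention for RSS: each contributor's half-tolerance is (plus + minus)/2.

nominal=35.240 wc=[32.949,37.033] rss=0.803

Stack each dimension's contribution:
  +A: nom +25.800 → Σnom=25.800; wc +0.170/-0.340 → slack +0.170/-0.340; half-tol=0.255, Σhalf²=0.065025
  -B: nom -11.800 → Σnom=14.000; wc +0.270/-0.270 → slack +0.440/-0.610; half-tol=0.270, Σhalf²=0.137925
  +C: nom +14.920 → Σnom=28.920; wc +0.237/-0.315 → slack +0.677/-0.925; half-tol=0.276, Σhalf²=0.214101
  +D: nom +24.400 → Σnom=53.320; wc +0.318/-0.318 → slack +0.995/-1.243; half-tol=0.318, Σhalf²=0.315225
  +E: nom +8.200 → Σnom=61.520; wc +0.378/-0.378 → slack +1.373/-1.621; half-tol=0.378, Σhalf²=0.458109
  -F: nom -12.200 → Σnom=49.320; wc +0.410/-0.410 → slack +1.783/-2.031; half-tol=0.410, Σhalf²=0.626209
  -G: nom -14.080 → Σnom=35.240; wc +0.010/-0.260 → slack +1.793/-2.291; half-tol=0.135, Σhalf²=0.644434
Nominal = 35.240. Worst-case = [35.240 - 2.291, 35.240 + 1.793] = [32.949, 37.033]. RSS = √0.644434 = 0.803.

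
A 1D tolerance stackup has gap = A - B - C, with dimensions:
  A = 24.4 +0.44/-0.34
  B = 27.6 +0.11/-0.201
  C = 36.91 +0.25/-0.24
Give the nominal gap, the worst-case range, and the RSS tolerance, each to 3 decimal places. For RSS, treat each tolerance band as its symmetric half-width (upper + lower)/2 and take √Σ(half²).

nominal=-40.110 wc=[-40.810,-39.229] rss=0.486

Stack each dimension's contribution:
  +A: nom +24.400 → Σnom=24.400; wc +0.440/-0.340 → slack +0.440/-0.340; half-tol=0.390, Σhalf²=0.152100
  -B: nom -27.600 → Σnom=-3.200; wc +0.201/-0.110 → slack +0.641/-0.450; half-tol=0.155, Σhalf²=0.176280
  -C: nom -36.910 → Σnom=-40.110; wc +0.240/-0.250 → slack +0.881/-0.700; half-tol=0.245, Σhalf²=0.236305
Nominal = -40.110. Worst-case = [-40.110 - 0.700, -40.110 + 0.881] = [-40.810, -39.229]. RSS = √0.236305 = 0.486.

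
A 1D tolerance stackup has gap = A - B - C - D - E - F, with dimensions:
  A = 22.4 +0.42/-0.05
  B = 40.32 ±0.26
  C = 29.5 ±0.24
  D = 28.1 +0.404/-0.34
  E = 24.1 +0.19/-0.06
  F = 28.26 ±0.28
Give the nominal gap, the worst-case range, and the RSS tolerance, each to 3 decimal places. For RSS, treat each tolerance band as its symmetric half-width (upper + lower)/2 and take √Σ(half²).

nominal=-127.880 wc=[-129.304,-126.280] rss=0.643

Stack each dimension's contribution:
  +A: nom +22.400 → Σnom=22.400; wc +0.420/-0.050 → slack +0.420/-0.050; half-tol=0.235, Σhalf²=0.055225
  -B: nom -40.320 → Σnom=-17.920; wc +0.260/-0.260 → slack +0.680/-0.310; half-tol=0.260, Σhalf²=0.122825
  -C: nom -29.500 → Σnom=-47.420; wc +0.240/-0.240 → slack +0.920/-0.550; half-tol=0.240, Σhalf²=0.180425
  -D: nom -28.100 → Σnom=-75.520; wc +0.340/-0.404 → slack +1.260/-0.954; half-tol=0.372, Σhalf²=0.318809
  -E: nom -24.100 → Σnom=-99.620; wc +0.060/-0.190 → slack +1.320/-1.144; half-tol=0.125, Σhalf²=0.334434
  -F: nom -28.260 → Σnom=-127.880; wc +0.280/-0.280 → slack +1.600/-1.424; half-tol=0.280, Σhalf²=0.412834
Nominal = -127.880. Worst-case = [-127.880 - 1.424, -127.880 + 1.600] = [-129.304, -126.280]. RSS = √0.412834 = 0.643.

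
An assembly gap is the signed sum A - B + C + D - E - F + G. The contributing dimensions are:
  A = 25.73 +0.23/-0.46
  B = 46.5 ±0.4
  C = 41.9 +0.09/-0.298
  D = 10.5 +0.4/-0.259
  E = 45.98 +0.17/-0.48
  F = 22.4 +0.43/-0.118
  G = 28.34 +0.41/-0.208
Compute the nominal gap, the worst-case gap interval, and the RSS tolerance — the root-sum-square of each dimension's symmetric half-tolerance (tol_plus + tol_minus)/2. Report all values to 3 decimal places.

Stack each dimension's contribution:
  +A: nom +25.730 → Σnom=25.730; wc +0.230/-0.460 → slack +0.230/-0.460; half-tol=0.345, Σhalf²=0.119025
  -B: nom -46.500 → Σnom=-20.770; wc +0.400/-0.400 → slack +0.630/-0.860; half-tol=0.400, Σhalf²=0.279025
  +C: nom +41.900 → Σnom=21.130; wc +0.090/-0.298 → slack +0.720/-1.158; half-tol=0.194, Σhalf²=0.316661
  +D: nom +10.500 → Σnom=31.630; wc +0.400/-0.259 → slack +1.120/-1.417; half-tol=0.330, Σhalf²=0.425231
  -E: nom -45.980 → Σnom=-14.350; wc +0.480/-0.170 → slack +1.600/-1.587; half-tol=0.325, Σhalf²=0.530856
  -F: nom -22.400 → Σnom=-36.750; wc +0.118/-0.430 → slack +1.718/-2.017; half-tol=0.274, Σhalf²=0.605932
  +G: nom +28.340 → Σnom=-8.410; wc +0.410/-0.208 → slack +2.128/-2.225; half-tol=0.309, Σhalf²=0.701413
Nominal = -8.410. Worst-case = [-8.410 - 2.225, -8.410 + 2.128] = [-10.635, -6.282]. RSS = √0.701413 = 0.838.

nominal=-8.410 wc=[-10.635,-6.282] rss=0.838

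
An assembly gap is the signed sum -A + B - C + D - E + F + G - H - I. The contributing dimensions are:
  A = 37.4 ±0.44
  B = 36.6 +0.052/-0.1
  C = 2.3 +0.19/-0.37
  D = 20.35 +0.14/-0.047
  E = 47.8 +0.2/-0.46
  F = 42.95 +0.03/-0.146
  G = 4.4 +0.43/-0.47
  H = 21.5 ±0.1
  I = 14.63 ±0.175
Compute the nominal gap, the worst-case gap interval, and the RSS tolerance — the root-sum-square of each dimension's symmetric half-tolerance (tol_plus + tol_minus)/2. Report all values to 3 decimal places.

Stack each dimension's contribution:
  -A: nom -37.400 → Σnom=-37.400; wc +0.440/-0.440 → slack +0.440/-0.440; half-tol=0.440, Σhalf²=0.193600
  +B: nom +36.600 → Σnom=-0.800; wc +0.052/-0.100 → slack +0.492/-0.540; half-tol=0.076, Σhalf²=0.199376
  -C: nom -2.300 → Σnom=-3.100; wc +0.370/-0.190 → slack +0.862/-0.730; half-tol=0.280, Σhalf²=0.277776
  +D: nom +20.350 → Σnom=17.250; wc +0.140/-0.047 → slack +1.002/-0.777; half-tol=0.093, Σhalf²=0.286518
  -E: nom -47.800 → Σnom=-30.550; wc +0.460/-0.200 → slack +1.462/-0.977; half-tol=0.330, Σhalf²=0.395418
  +F: nom +42.950 → Σnom=12.400; wc +0.030/-0.146 → slack +1.492/-1.123; half-tol=0.088, Σhalf²=0.403162
  +G: nom +4.400 → Σnom=16.800; wc +0.430/-0.470 → slack +1.922/-1.593; half-tol=0.450, Σhalf²=0.605662
  -H: nom -21.500 → Σnom=-4.700; wc +0.100/-0.100 → slack +2.022/-1.693; half-tol=0.100, Σhalf²=0.615662
  -I: nom -14.630 → Σnom=-19.330; wc +0.175/-0.175 → slack +2.197/-1.868; half-tol=0.175, Σhalf²=0.646287
Nominal = -19.330. Worst-case = [-19.330 - 1.868, -19.330 + 2.197] = [-21.198, -17.133]. RSS = √0.646287 = 0.804.

nominal=-19.330 wc=[-21.198,-17.133] rss=0.804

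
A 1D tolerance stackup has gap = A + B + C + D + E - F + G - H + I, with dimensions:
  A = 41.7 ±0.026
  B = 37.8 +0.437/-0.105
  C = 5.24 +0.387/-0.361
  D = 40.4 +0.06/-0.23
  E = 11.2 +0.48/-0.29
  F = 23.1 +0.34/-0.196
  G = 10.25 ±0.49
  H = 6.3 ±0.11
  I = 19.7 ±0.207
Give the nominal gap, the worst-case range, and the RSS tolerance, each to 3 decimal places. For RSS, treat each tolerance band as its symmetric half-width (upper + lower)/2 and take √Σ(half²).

nominal=136.890 wc=[134.731,139.283] rss=0.866

Stack each dimension's contribution:
  +A: nom +41.700 → Σnom=41.700; wc +0.026/-0.026 → slack +0.026/-0.026; half-tol=0.026, Σhalf²=0.000676
  +B: nom +37.800 → Σnom=79.500; wc +0.437/-0.105 → slack +0.463/-0.131; half-tol=0.271, Σhalf²=0.074117
  +C: nom +5.240 → Σnom=84.740; wc +0.387/-0.361 → slack +0.850/-0.492; half-tol=0.374, Σhalf²=0.213993
  +D: nom +40.400 → Σnom=125.140; wc +0.060/-0.230 → slack +0.910/-0.722; half-tol=0.145, Σhalf²=0.235018
  +E: nom +11.200 → Σnom=136.340; wc +0.480/-0.290 → slack +1.390/-1.012; half-tol=0.385, Σhalf²=0.383243
  -F: nom -23.100 → Σnom=113.240; wc +0.196/-0.340 → slack +1.586/-1.352; half-tol=0.268, Σhalf²=0.455067
  +G: nom +10.250 → Σnom=123.490; wc +0.490/-0.490 → slack +2.076/-1.842; half-tol=0.490, Σhalf²=0.695167
  -H: nom -6.300 → Σnom=117.190; wc +0.110/-0.110 → slack +2.186/-1.952; half-tol=0.110, Σhalf²=0.707267
  +I: nom +19.700 → Σnom=136.890; wc +0.207/-0.207 → slack +2.393/-2.159; half-tol=0.207, Σhalf²=0.750116
Nominal = 136.890. Worst-case = [136.890 - 2.159, 136.890 + 2.393] = [134.731, 139.283]. RSS = √0.750116 = 0.866.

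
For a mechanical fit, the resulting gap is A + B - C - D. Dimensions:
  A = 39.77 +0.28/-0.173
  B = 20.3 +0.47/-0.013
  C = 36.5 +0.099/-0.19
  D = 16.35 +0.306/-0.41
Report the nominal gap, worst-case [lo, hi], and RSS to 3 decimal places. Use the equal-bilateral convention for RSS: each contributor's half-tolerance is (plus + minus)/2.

Stack each dimension's contribution:
  +A: nom +39.770 → Σnom=39.770; wc +0.280/-0.173 → slack +0.280/-0.173; half-tol=0.227, Σhalf²=0.051302
  +B: nom +20.300 → Σnom=60.070; wc +0.470/-0.013 → slack +0.750/-0.186; half-tol=0.241, Σhalf²=0.109624
  -C: nom -36.500 → Σnom=23.570; wc +0.190/-0.099 → slack +0.940/-0.285; half-tol=0.145, Σhalf²=0.130505
  -D: nom -16.350 → Σnom=7.220; wc +0.410/-0.306 → slack +1.350/-0.591; half-tol=0.358, Σhalf²=0.258669
Nominal = 7.220. Worst-case = [7.220 - 0.591, 7.220 + 1.350] = [6.629, 8.570]. RSS = √0.258669 = 0.509.

nominal=7.220 wc=[6.629,8.570] rss=0.509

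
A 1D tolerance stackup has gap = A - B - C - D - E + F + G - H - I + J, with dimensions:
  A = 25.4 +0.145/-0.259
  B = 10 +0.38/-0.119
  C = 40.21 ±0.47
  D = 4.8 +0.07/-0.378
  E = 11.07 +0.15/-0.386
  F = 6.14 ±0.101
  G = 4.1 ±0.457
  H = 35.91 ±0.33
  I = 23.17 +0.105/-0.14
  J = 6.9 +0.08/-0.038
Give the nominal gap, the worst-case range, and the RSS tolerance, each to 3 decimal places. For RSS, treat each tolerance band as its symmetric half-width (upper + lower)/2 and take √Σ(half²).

Stack each dimension's contribution:
  +A: nom +25.400 → Σnom=25.400; wc +0.145/-0.259 → slack +0.145/-0.259; half-tol=0.202, Σhalf²=0.040804
  -B: nom -10.000 → Σnom=15.400; wc +0.119/-0.380 → slack +0.264/-0.639; half-tol=0.249, Σhalf²=0.103054
  -C: nom -40.210 → Σnom=-24.810; wc +0.470/-0.470 → slack +0.734/-1.109; half-tol=0.470, Σhalf²=0.323954
  -D: nom -4.800 → Σnom=-29.610; wc +0.378/-0.070 → slack +1.112/-1.179; half-tol=0.224, Σhalf²=0.374130
  -E: nom -11.070 → Σnom=-40.680; wc +0.386/-0.150 → slack +1.498/-1.329; half-tol=0.268, Σhalf²=0.445954
  +F: nom +6.140 → Σnom=-34.540; wc +0.101/-0.101 → slack +1.599/-1.430; half-tol=0.101, Σhalf²=0.456155
  +G: nom +4.100 → Σnom=-30.440; wc +0.457/-0.457 → slack +2.056/-1.887; half-tol=0.457, Σhalf²=0.665004
  -H: nom -35.910 → Σnom=-66.350; wc +0.330/-0.330 → slack +2.386/-2.217; half-tol=0.330, Σhalf²=0.773904
  -I: nom -23.170 → Σnom=-89.520; wc +0.140/-0.105 → slack +2.526/-2.322; half-tol=0.122, Σhalf²=0.788910
  +J: nom +6.900 → Σnom=-82.620; wc +0.080/-0.038 → slack +2.606/-2.360; half-tol=0.059, Σhalf²=0.792391
Nominal = -82.620. Worst-case = [-82.620 - 2.360, -82.620 + 2.606] = [-84.980, -80.014]. RSS = √0.792391 = 0.890.

nominal=-82.620 wc=[-84.980,-80.014] rss=0.890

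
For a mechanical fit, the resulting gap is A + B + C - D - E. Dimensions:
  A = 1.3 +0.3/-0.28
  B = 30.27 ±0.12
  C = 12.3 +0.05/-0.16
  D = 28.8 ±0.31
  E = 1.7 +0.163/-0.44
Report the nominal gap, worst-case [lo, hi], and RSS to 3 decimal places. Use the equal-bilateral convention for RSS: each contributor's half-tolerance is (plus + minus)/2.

nominal=13.370 wc=[12.337,14.590] rss=0.545

Stack each dimension's contribution:
  +A: nom +1.300 → Σnom=1.300; wc +0.300/-0.280 → slack +0.300/-0.280; half-tol=0.290, Σhalf²=0.084100
  +B: nom +30.270 → Σnom=31.570; wc +0.120/-0.120 → slack +0.420/-0.400; half-tol=0.120, Σhalf²=0.098500
  +C: nom +12.300 → Σnom=43.870; wc +0.050/-0.160 → slack +0.470/-0.560; half-tol=0.105, Σhalf²=0.109525
  -D: nom -28.800 → Σnom=15.070; wc +0.310/-0.310 → slack +0.780/-0.870; half-tol=0.310, Σhalf²=0.205625
  -E: nom -1.700 → Σnom=13.370; wc +0.440/-0.163 → slack +1.220/-1.033; half-tol=0.301, Σhalf²=0.296527
Nominal = 13.370. Worst-case = [13.370 - 1.033, 13.370 + 1.220] = [12.337, 14.590]. RSS = √0.296527 = 0.545.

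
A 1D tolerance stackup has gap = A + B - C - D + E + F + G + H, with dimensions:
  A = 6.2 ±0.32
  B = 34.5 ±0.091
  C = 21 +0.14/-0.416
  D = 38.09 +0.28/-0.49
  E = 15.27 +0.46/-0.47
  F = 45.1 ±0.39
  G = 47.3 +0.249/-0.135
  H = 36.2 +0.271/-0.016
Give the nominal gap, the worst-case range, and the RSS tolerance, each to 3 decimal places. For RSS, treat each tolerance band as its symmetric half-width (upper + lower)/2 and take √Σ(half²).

nominal=125.480 wc=[123.638,128.167] rss=0.873

Stack each dimension's contribution:
  +A: nom +6.200 → Σnom=6.200; wc +0.320/-0.320 → slack +0.320/-0.320; half-tol=0.320, Σhalf²=0.102400
  +B: nom +34.500 → Σnom=40.700; wc +0.091/-0.091 → slack +0.411/-0.411; half-tol=0.091, Σhalf²=0.110681
  -C: nom -21.000 → Σnom=19.700; wc +0.416/-0.140 → slack +0.827/-0.551; half-tol=0.278, Σhalf²=0.187965
  -D: nom -38.090 → Σnom=-18.390; wc +0.490/-0.280 → slack +1.317/-0.831; half-tol=0.385, Σhalf²=0.336190
  +E: nom +15.270 → Σnom=-3.120; wc +0.460/-0.470 → slack +1.777/-1.301; half-tol=0.465, Σhalf²=0.552415
  +F: nom +45.100 → Σnom=41.980; wc +0.390/-0.390 → slack +2.167/-1.691; half-tol=0.390, Σhalf²=0.704515
  +G: nom +47.300 → Σnom=89.280; wc +0.249/-0.135 → slack +2.416/-1.826; half-tol=0.192, Σhalf²=0.741379
  +H: nom +36.200 → Σnom=125.480; wc +0.271/-0.016 → slack +2.687/-1.842; half-tol=0.144, Σhalf²=0.761971
Nominal = 125.480. Worst-case = [125.480 - 1.842, 125.480 + 2.687] = [123.638, 128.167]. RSS = √0.761971 = 0.873.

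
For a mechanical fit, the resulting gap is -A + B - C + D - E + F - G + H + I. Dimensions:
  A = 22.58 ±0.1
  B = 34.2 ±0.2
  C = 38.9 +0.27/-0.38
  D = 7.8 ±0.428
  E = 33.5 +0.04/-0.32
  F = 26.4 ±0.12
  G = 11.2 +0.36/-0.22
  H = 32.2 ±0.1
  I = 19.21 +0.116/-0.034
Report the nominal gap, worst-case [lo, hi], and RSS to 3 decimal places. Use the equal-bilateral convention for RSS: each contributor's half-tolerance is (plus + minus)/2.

nominal=13.630 wc=[11.978,15.614] rss=0.697

Stack each dimension's contribution:
  -A: nom -22.580 → Σnom=-22.580; wc +0.100/-0.100 → slack +0.100/-0.100; half-tol=0.100, Σhalf²=0.010000
  +B: nom +34.200 → Σnom=11.620; wc +0.200/-0.200 → slack +0.300/-0.300; half-tol=0.200, Σhalf²=0.050000
  -C: nom -38.900 → Σnom=-27.280; wc +0.380/-0.270 → slack +0.680/-0.570; half-tol=0.325, Σhalf²=0.155625
  +D: nom +7.800 → Σnom=-19.480; wc +0.428/-0.428 → slack +1.108/-0.998; half-tol=0.428, Σhalf²=0.338809
  -E: nom -33.500 → Σnom=-52.980; wc +0.320/-0.040 → slack +1.428/-1.038; half-tol=0.180, Σhalf²=0.371209
  +F: nom +26.400 → Σnom=-26.580; wc +0.120/-0.120 → slack +1.548/-1.158; half-tol=0.120, Σhalf²=0.385609
  -G: nom -11.200 → Σnom=-37.780; wc +0.220/-0.360 → slack +1.768/-1.518; half-tol=0.290, Σhalf²=0.469709
  +H: nom +32.200 → Σnom=-5.580; wc +0.100/-0.100 → slack +1.868/-1.618; half-tol=0.100, Σhalf²=0.479709
  +I: nom +19.210 → Σnom=13.630; wc +0.116/-0.034 → slack +1.984/-1.652; half-tol=0.075, Σhalf²=0.485334
Nominal = 13.630. Worst-case = [13.630 - 1.652, 13.630 + 1.984] = [11.978, 15.614]. RSS = √0.485334 = 0.697.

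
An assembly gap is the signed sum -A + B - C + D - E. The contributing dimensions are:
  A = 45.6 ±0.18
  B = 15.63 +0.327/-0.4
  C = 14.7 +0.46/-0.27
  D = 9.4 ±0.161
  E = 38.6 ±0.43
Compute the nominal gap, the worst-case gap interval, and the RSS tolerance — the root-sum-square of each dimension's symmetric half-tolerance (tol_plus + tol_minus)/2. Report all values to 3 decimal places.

nominal=-73.870 wc=[-75.501,-72.502] rss=0.713

Stack each dimension's contribution:
  -A: nom -45.600 → Σnom=-45.600; wc +0.180/-0.180 → slack +0.180/-0.180; half-tol=0.180, Σhalf²=0.032400
  +B: nom +15.630 → Σnom=-29.970; wc +0.327/-0.400 → slack +0.507/-0.580; half-tol=0.364, Σhalf²=0.164532
  -C: nom -14.700 → Σnom=-44.670; wc +0.270/-0.460 → slack +0.777/-1.040; half-tol=0.365, Σhalf²=0.297757
  +D: nom +9.400 → Σnom=-35.270; wc +0.161/-0.161 → slack +0.938/-1.201; half-tol=0.161, Σhalf²=0.323678
  -E: nom -38.600 → Σnom=-73.870; wc +0.430/-0.430 → slack +1.368/-1.631; half-tol=0.430, Σhalf²=0.508578
Nominal = -73.870. Worst-case = [-73.870 - 1.631, -73.870 + 1.368] = [-75.501, -72.502]. RSS = √0.508578 = 0.713.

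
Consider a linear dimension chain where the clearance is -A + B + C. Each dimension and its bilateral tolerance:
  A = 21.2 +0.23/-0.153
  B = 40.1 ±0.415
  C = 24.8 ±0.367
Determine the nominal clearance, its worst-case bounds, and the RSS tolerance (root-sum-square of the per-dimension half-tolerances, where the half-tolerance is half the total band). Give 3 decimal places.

Stack each dimension's contribution:
  -A: nom -21.200 → Σnom=-21.200; wc +0.153/-0.230 → slack +0.153/-0.230; half-tol=0.192, Σhalf²=0.036672
  +B: nom +40.100 → Σnom=18.900; wc +0.415/-0.415 → slack +0.568/-0.645; half-tol=0.415, Σhalf²=0.208897
  +C: nom +24.800 → Σnom=43.700; wc +0.367/-0.367 → slack +0.935/-1.012; half-tol=0.367, Σhalf²=0.343586
Nominal = 43.700. Worst-case = [43.700 - 1.012, 43.700 + 0.935] = [42.688, 44.635]. RSS = √0.343586 = 0.586.

nominal=43.700 wc=[42.688,44.635] rss=0.586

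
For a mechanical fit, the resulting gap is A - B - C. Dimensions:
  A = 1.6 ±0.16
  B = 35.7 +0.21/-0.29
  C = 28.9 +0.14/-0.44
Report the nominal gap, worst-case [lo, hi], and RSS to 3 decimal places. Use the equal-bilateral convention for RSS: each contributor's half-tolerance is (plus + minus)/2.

nominal=-63.000 wc=[-63.510,-62.110] rss=0.415

Stack each dimension's contribution:
  +A: nom +1.600 → Σnom=1.600; wc +0.160/-0.160 → slack +0.160/-0.160; half-tol=0.160, Σhalf²=0.025600
  -B: nom -35.700 → Σnom=-34.100; wc +0.290/-0.210 → slack +0.450/-0.370; half-tol=0.250, Σhalf²=0.088100
  -C: nom -28.900 → Σnom=-63.000; wc +0.440/-0.140 → slack +0.890/-0.510; half-tol=0.290, Σhalf²=0.172200
Nominal = -63.000. Worst-case = [-63.000 - 0.510, -63.000 + 0.890] = [-63.510, -62.110]. RSS = √0.172200 = 0.415.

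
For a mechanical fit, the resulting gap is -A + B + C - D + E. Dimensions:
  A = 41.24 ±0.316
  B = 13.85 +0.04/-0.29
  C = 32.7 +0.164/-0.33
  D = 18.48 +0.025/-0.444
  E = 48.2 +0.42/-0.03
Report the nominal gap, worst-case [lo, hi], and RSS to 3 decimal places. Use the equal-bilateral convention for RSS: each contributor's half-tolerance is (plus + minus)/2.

nominal=35.030 wc=[34.039,36.414] rss=0.542

Stack each dimension's contribution:
  -A: nom -41.240 → Σnom=-41.240; wc +0.316/-0.316 → slack +0.316/-0.316; half-tol=0.316, Σhalf²=0.099856
  +B: nom +13.850 → Σnom=-27.390; wc +0.040/-0.290 → slack +0.356/-0.606; half-tol=0.165, Σhalf²=0.127081
  +C: nom +32.700 → Σnom=5.310; wc +0.164/-0.330 → slack +0.520/-0.936; half-tol=0.247, Σhalf²=0.188090
  -D: nom -18.480 → Σnom=-13.170; wc +0.444/-0.025 → slack +0.964/-0.961; half-tol=0.235, Σhalf²=0.243080
  +E: nom +48.200 → Σnom=35.030; wc +0.420/-0.030 → slack +1.384/-0.991; half-tol=0.225, Σhalf²=0.293705
Nominal = 35.030. Worst-case = [35.030 - 0.991, 35.030 + 1.384] = [34.039, 36.414]. RSS = √0.293705 = 0.542.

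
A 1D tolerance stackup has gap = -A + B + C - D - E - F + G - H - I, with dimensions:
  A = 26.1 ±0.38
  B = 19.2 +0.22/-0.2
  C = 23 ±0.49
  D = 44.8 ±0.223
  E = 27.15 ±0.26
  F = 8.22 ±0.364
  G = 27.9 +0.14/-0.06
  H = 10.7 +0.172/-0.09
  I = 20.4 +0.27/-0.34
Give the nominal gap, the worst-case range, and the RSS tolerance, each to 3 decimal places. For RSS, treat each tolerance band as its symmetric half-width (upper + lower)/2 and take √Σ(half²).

nominal=-67.270 wc=[-69.689,-64.763] rss=0.894

Stack each dimension's contribution:
  -A: nom -26.100 → Σnom=-26.100; wc +0.380/-0.380 → slack +0.380/-0.380; half-tol=0.380, Σhalf²=0.144400
  +B: nom +19.200 → Σnom=-6.900; wc +0.220/-0.200 → slack +0.600/-0.580; half-tol=0.210, Σhalf²=0.188500
  +C: nom +23.000 → Σnom=16.100; wc +0.490/-0.490 → slack +1.090/-1.070; half-tol=0.490, Σhalf²=0.428600
  -D: nom -44.800 → Σnom=-28.700; wc +0.223/-0.223 → slack +1.313/-1.293; half-tol=0.223, Σhalf²=0.478329
  -E: nom -27.150 → Σnom=-55.850; wc +0.260/-0.260 → slack +1.573/-1.553; half-tol=0.260, Σhalf²=0.545929
  -F: nom -8.220 → Σnom=-64.070; wc +0.364/-0.364 → slack +1.937/-1.917; half-tol=0.364, Σhalf²=0.678425
  +G: nom +27.900 → Σnom=-36.170; wc +0.140/-0.060 → slack +2.077/-1.977; half-tol=0.100, Σhalf²=0.688425
  -H: nom -10.700 → Σnom=-46.870; wc +0.090/-0.172 → slack +2.167/-2.149; half-tol=0.131, Σhalf²=0.705586
  -I: nom -20.400 → Σnom=-67.270; wc +0.340/-0.270 → slack +2.507/-2.419; half-tol=0.305, Σhalf²=0.798611
Nominal = -67.270. Worst-case = [-67.270 - 2.419, -67.270 + 2.507] = [-69.689, -64.763]. RSS = √0.798611 = 0.894.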